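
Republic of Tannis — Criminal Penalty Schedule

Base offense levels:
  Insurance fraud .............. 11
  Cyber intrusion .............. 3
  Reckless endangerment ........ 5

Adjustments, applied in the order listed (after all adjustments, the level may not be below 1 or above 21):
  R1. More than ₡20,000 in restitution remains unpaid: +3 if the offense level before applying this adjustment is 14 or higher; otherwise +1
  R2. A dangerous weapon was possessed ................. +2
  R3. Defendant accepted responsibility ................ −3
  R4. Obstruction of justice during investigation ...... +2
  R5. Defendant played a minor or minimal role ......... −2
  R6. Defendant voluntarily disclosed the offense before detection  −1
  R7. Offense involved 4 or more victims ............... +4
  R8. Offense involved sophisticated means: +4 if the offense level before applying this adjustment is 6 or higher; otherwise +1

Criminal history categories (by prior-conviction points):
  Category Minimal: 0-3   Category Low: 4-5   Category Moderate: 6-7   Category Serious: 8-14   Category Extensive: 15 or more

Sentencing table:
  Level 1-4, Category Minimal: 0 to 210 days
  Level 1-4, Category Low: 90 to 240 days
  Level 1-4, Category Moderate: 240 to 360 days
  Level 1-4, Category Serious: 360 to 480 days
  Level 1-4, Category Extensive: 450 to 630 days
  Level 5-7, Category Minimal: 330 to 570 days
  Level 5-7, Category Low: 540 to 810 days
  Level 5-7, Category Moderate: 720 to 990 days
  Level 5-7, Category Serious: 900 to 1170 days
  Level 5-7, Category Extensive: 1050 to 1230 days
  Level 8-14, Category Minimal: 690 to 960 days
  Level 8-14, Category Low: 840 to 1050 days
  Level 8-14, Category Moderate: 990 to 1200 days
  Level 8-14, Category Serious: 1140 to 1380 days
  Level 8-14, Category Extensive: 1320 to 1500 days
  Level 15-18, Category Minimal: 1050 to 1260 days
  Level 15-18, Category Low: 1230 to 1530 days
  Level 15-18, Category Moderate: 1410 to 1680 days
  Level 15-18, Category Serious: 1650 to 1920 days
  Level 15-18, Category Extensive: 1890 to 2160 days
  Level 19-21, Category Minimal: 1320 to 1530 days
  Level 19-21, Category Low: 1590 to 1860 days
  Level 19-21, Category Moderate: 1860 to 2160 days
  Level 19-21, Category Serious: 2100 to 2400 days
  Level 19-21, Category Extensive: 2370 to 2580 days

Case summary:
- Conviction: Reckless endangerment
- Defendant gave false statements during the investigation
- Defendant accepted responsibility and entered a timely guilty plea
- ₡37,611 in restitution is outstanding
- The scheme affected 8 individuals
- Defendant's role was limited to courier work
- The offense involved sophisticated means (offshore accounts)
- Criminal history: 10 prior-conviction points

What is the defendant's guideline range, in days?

1140-1380 days

Base offense level for reckless endangerment: 5.
R1 applies (level before this adjustment is 5 < 14, so +1): 5 + 1 = 6.
R3 applies: 6 − 3 = 3.
R4 applies: 3 + 2 = 5.
R5 applies: 5 − 2 = 3.
R7 applies: 3 + 4 = 7.
R8 applies (level before this adjustment is 7 ≥ 6, so +4): 7 + 4 = 11.
Final offense level: 11.
Criminal history: 10 prior points → Category Serious (8-14).
Level 11 falls in the 8-14 band.
Grid: Level 8-14 × Category Serious = 1140-1380 days.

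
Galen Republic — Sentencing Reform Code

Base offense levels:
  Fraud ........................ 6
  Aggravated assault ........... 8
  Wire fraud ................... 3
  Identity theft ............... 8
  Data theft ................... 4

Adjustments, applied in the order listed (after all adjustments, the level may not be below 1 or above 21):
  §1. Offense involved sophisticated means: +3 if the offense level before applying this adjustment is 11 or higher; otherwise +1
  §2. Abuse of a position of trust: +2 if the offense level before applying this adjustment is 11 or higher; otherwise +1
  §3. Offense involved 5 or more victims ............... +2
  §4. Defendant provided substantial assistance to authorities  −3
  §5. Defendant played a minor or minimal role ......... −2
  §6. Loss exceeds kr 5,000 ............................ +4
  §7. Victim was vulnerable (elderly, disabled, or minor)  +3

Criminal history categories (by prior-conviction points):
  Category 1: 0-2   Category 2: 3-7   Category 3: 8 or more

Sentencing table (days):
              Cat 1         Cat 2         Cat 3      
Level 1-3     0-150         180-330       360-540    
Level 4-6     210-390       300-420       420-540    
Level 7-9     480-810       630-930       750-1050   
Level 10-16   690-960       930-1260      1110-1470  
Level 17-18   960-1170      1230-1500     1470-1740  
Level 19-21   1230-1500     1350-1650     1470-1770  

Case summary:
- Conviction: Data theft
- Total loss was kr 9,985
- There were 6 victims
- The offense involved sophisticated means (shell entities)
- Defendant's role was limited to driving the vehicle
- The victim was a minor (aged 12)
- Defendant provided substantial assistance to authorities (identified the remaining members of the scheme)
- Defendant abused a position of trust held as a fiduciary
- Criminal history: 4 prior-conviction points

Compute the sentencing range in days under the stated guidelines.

930-1260 days

Base offense level for data theft: 4.
§1 applies (level before this adjustment is 4 < 11, so +1): 4 + 1 = 5.
§2 applies (level before this adjustment is 5 < 11, so +1): 5 + 1 = 6.
§3 applies: 6 + 2 = 8.
§4 applies: 8 − 3 = 5.
§5 applies: 5 − 2 = 3.
§6 applies: 3 + 4 = 7.
§7 applies: 7 + 3 = 10.
Final offense level: 10.
Criminal history: 4 prior points → Category 2 (3-7).
Level 10 falls in the 10-16 band.
Grid: Level 10-16 × Category 2 = 930-1260 days.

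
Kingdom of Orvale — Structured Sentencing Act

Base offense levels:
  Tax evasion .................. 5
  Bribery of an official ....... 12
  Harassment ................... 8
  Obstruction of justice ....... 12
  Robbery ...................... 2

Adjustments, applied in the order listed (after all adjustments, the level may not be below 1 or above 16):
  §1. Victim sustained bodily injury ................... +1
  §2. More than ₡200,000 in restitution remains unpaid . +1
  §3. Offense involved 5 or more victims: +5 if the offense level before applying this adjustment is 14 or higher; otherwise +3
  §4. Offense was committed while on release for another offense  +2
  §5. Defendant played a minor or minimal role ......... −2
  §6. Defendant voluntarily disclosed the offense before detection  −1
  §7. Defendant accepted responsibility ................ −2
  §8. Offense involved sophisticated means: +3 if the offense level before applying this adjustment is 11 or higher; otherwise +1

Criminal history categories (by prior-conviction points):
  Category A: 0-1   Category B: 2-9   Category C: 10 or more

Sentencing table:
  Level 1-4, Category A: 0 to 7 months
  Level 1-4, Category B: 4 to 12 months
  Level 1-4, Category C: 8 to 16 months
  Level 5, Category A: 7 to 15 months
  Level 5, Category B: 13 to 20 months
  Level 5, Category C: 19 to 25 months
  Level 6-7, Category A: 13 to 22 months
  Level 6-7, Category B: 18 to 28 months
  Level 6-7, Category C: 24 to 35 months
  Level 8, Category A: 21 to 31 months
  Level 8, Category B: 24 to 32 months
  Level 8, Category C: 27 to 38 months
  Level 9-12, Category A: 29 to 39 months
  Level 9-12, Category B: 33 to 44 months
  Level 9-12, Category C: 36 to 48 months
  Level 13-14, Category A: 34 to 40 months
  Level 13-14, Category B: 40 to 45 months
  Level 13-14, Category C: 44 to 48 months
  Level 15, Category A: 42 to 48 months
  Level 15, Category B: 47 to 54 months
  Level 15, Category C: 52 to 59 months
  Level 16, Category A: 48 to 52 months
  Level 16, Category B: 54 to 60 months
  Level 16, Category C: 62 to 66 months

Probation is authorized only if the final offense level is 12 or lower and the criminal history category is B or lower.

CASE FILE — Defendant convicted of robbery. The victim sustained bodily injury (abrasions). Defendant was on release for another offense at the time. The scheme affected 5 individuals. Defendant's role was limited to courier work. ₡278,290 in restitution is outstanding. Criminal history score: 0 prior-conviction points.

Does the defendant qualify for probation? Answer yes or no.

Base offense level for robbery: 2.
§1 applies: 2 + 1 = 3.
§2 applies: 3 + 1 = 4.
§3 applies (level before this adjustment is 4 < 14, so +3): 4 + 3 = 7.
§4 applies: 7 + 2 = 9.
§5 applies: 9 − 2 = 7.
§6 does not apply.
Final offense level: 7.
Criminal history: 0 prior points → Category A (0-1).
Level 7 falls in the 6-7 band.
Grid: Level 6-7 × Category A = 13-22 months.
Probation check: level 7 ≤ 12 and category A ≤ B → eligible.

Yes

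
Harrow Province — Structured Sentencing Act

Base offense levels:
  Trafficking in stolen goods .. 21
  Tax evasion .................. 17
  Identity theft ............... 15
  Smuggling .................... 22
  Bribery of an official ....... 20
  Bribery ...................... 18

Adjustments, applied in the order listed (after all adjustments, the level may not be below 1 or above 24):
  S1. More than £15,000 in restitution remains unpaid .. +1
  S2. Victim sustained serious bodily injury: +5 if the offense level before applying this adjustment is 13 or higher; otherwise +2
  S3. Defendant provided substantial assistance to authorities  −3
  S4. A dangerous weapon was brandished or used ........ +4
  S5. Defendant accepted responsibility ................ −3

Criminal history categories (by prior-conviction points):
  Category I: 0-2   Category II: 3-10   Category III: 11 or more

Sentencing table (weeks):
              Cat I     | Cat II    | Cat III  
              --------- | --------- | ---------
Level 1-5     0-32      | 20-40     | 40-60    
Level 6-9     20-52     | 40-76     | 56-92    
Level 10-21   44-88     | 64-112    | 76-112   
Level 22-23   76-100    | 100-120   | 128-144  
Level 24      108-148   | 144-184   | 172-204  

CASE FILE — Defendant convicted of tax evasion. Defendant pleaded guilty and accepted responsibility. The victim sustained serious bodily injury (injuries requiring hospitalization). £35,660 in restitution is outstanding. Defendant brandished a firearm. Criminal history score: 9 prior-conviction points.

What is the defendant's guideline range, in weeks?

144-184 weeks

Base offense level for tax evasion: 17.
S1 applies: 17 + 1 = 18.
S2 applies (level before this adjustment is 18 ≥ 13, so +5): 18 + 5 = 23.
S3 does not apply.
S4 applies: 23 + 4 = 27.
S5 applies: 27 − 3 = 24.
Final offense level: 24.
Criminal history: 9 prior points → Category II (3-10).
Level 24 falls in the 24 band.
Grid: Level 24 × Category II = 144-184 weeks.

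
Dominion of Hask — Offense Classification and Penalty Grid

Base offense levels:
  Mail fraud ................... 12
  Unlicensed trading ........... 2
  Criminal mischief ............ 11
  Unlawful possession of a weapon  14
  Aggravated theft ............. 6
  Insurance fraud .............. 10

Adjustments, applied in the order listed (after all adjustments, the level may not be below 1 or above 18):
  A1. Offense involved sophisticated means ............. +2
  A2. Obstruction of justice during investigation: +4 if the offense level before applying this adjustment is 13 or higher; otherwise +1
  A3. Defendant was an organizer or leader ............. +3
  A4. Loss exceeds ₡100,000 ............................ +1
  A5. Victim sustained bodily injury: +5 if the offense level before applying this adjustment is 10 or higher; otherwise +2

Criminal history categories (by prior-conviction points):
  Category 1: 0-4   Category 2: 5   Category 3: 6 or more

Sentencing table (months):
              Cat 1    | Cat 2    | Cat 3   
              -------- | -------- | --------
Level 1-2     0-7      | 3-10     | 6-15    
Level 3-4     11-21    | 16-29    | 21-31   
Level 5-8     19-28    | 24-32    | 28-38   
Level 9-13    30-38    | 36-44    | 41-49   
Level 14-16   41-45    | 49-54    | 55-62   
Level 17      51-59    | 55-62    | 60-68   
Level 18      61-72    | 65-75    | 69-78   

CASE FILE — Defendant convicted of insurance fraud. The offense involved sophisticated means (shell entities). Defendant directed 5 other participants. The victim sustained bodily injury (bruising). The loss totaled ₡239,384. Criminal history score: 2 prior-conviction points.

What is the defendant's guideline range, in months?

61-72 months

Base offense level for insurance fraud: 10.
A1 applies: 10 + 2 = 12.
A3 applies: 12 + 3 = 15.
A4 applies: 15 + 1 = 16.
A5 applies (level before this adjustment is 16 ≥ 10, so +5): 16 + 5 = 21.
Level 21 exceeds the maximum of 18; capped at 18.
Final offense level: 18.
Criminal history: 2 prior points → Category 1 (0-4).
Level 18 falls in the 18 band.
Grid: Level 18 × Category 1 = 61-72 months.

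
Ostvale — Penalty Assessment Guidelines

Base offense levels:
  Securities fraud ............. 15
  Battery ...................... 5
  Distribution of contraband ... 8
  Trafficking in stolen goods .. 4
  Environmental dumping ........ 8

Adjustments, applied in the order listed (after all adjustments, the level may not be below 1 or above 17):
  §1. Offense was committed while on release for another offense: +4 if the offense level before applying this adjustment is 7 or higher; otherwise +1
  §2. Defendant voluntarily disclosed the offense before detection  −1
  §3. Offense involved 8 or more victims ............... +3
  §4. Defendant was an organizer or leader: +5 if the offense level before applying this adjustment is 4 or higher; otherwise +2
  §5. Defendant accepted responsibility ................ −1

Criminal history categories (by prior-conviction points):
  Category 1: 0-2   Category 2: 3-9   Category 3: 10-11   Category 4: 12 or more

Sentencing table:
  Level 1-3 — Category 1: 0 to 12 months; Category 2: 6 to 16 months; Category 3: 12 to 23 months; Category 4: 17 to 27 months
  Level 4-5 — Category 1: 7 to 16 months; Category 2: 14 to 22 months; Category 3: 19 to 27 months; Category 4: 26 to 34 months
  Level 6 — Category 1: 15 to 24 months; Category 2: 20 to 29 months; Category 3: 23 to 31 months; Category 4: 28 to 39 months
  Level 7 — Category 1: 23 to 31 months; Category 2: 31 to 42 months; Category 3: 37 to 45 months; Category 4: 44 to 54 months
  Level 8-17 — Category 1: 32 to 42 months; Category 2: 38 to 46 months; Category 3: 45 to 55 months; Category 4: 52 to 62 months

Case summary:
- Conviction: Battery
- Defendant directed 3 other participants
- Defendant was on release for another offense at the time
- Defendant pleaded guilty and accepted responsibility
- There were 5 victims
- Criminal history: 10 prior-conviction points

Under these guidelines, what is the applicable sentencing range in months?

Base offense level for battery: 5.
§1 applies (level before this adjustment is 5 < 7, so +1): 5 + 1 = 6.
§2 does not apply.
§4 applies (level before this adjustment is 6 ≥ 4, so +5): 6 + 5 = 11.
§5 applies: 11 − 1 = 10.
Final offense level: 10.
Criminal history: 10 prior points → Category 3 (10-11).
Level 10 falls in the 8-17 band.
Grid: Level 8-17 × Category 3 = 45-55 months.

45-55 months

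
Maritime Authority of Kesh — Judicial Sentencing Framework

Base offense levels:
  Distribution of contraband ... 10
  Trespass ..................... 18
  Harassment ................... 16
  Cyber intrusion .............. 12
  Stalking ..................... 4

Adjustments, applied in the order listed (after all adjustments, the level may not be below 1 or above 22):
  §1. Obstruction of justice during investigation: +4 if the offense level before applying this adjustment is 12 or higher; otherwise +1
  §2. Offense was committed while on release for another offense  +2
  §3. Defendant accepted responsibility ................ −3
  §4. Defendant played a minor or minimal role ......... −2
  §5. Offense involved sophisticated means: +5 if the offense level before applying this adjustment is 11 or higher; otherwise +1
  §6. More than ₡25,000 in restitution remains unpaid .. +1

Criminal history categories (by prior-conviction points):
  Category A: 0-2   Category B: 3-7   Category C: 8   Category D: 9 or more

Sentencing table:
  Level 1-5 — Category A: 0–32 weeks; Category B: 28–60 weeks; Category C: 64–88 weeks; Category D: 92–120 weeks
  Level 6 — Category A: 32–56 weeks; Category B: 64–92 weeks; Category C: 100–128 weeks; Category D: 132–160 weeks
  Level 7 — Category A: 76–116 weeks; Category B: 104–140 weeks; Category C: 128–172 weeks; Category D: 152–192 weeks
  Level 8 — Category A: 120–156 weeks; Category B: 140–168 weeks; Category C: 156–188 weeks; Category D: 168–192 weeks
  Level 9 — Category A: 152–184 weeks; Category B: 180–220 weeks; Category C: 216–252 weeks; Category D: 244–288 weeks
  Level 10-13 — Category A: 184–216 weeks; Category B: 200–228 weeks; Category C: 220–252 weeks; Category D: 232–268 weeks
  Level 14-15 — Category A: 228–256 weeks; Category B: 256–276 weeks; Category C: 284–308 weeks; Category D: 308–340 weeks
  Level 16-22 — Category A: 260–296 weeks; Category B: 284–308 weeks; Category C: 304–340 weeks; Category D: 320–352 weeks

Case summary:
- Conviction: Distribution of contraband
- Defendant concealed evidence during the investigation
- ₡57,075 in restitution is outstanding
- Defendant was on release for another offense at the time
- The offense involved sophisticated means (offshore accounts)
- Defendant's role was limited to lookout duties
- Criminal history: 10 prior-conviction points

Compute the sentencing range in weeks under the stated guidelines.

Base offense level for distribution of contraband: 10.
§1 applies (level before this adjustment is 10 < 12, so +1): 10 + 1 = 11.
§2 applies: 11 + 2 = 13.
§3 does not apply.
§4 applies: 13 − 2 = 11.
§5 applies (level before this adjustment is 11 ≥ 11, so +5): 11 + 5 = 16.
§6 applies: 16 + 1 = 17.
Final offense level: 17.
Criminal history: 10 prior points → Category D (9+).
Level 17 falls in the 16-22 band.
Grid: Level 16-22 × Category D = 320-352 weeks.

320-352 weeks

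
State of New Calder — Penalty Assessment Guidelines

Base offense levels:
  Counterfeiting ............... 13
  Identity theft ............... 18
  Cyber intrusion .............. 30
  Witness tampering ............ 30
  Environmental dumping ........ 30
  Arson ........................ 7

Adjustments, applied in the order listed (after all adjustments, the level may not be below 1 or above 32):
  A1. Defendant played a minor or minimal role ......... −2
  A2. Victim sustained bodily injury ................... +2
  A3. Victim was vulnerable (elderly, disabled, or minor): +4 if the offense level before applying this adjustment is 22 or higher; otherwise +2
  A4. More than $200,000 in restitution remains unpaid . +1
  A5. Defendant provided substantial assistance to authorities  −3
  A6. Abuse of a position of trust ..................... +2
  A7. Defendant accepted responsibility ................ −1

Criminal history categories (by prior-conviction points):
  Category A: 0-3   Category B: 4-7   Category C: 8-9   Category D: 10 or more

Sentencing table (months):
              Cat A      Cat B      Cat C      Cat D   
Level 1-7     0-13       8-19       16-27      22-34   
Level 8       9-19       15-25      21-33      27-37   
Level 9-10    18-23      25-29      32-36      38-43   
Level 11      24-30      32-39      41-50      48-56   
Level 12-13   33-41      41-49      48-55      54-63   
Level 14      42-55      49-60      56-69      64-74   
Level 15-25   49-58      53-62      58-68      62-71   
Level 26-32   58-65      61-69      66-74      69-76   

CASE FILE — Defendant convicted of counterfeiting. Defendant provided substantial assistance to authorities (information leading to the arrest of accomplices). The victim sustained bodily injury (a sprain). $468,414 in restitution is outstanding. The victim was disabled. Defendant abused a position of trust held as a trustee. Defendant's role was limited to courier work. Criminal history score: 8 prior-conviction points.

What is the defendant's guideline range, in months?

Base offense level for counterfeiting: 13.
A1 applies: 13 − 2 = 11.
A2 applies: 11 + 2 = 13.
A3 applies (level before this adjustment is 13 < 22, so +2): 13 + 2 = 15.
A4 applies: 15 + 1 = 16.
A5 applies: 16 − 3 = 13.
A6 applies: 13 + 2 = 15.
Final offense level: 15.
Criminal history: 8 prior points → Category C (8-9).
Level 15 falls in the 15-25 band.
Grid: Level 15-25 × Category C = 58-68 months.

58-68 months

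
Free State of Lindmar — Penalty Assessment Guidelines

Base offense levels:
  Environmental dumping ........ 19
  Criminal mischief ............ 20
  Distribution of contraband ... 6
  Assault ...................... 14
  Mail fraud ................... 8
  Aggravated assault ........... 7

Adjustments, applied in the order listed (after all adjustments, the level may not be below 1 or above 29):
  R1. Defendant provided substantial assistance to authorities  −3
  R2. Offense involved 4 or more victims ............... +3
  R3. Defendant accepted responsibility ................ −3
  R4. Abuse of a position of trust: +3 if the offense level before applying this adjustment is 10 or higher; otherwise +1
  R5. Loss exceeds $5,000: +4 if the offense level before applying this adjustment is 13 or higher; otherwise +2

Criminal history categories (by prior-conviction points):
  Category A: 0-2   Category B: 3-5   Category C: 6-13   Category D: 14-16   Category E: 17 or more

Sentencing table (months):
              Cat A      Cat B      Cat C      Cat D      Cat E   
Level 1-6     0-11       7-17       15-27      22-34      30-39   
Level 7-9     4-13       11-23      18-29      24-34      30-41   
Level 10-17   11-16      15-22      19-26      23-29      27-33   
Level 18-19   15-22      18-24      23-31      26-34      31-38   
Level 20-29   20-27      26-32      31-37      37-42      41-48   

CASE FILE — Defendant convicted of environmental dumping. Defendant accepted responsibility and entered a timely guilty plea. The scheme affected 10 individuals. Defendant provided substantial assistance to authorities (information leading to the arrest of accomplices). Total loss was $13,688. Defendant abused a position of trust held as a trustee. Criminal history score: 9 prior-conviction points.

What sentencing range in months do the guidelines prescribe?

Base offense level for environmental dumping: 19.
R1 applies: 19 − 3 = 16.
R2 applies: 16 + 3 = 19.
R3 applies: 19 − 3 = 16.
R4 applies (level before this adjustment is 16 ≥ 10, so +3): 16 + 3 = 19.
R5 applies (level before this adjustment is 19 ≥ 13, so +4): 19 + 4 = 23.
Final offense level: 23.
Criminal history: 9 prior points → Category C (6-13).
Level 23 falls in the 20-29 band.
Grid: Level 20-29 × Category C = 31-37 months.

31-37 months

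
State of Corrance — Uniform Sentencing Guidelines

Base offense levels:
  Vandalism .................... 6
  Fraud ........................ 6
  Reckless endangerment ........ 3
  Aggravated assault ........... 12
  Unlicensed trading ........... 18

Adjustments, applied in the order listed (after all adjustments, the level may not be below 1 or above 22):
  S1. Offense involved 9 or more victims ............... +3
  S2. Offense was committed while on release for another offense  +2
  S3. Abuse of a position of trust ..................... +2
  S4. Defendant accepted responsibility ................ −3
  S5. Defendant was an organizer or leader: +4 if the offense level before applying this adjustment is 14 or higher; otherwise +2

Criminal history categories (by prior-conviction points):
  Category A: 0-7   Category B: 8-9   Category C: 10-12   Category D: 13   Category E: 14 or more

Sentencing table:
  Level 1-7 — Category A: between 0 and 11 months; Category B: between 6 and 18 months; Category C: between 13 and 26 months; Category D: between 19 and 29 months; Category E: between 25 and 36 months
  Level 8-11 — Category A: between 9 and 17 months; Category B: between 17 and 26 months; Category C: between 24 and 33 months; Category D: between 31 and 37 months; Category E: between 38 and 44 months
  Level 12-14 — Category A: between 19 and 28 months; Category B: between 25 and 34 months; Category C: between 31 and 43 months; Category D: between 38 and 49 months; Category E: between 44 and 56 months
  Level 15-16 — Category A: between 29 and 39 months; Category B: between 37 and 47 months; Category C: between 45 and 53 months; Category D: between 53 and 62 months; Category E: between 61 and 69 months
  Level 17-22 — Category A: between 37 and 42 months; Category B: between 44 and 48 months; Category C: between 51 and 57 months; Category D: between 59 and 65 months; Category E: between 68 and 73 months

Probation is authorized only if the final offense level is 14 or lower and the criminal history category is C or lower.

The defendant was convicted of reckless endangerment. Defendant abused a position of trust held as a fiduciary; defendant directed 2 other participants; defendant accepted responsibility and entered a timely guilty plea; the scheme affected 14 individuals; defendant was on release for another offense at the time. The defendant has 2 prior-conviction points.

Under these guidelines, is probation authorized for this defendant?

Base offense level for reckless endangerment: 3.
S1 applies: 3 + 3 = 6.
S2 applies: 6 + 2 = 8.
S3 applies: 8 + 2 = 10.
S4 applies: 10 − 3 = 7.
S5 applies (level before this adjustment is 7 < 14, so +2): 7 + 2 = 9.
Final offense level: 9.
Criminal history: 2 prior points → Category A (0-7).
Level 9 falls in the 8-11 band.
Grid: Level 8-11 × Category A = 9-17 months.
Probation check: level 9 ≤ 14 and category A ≤ C → eligible.

Yes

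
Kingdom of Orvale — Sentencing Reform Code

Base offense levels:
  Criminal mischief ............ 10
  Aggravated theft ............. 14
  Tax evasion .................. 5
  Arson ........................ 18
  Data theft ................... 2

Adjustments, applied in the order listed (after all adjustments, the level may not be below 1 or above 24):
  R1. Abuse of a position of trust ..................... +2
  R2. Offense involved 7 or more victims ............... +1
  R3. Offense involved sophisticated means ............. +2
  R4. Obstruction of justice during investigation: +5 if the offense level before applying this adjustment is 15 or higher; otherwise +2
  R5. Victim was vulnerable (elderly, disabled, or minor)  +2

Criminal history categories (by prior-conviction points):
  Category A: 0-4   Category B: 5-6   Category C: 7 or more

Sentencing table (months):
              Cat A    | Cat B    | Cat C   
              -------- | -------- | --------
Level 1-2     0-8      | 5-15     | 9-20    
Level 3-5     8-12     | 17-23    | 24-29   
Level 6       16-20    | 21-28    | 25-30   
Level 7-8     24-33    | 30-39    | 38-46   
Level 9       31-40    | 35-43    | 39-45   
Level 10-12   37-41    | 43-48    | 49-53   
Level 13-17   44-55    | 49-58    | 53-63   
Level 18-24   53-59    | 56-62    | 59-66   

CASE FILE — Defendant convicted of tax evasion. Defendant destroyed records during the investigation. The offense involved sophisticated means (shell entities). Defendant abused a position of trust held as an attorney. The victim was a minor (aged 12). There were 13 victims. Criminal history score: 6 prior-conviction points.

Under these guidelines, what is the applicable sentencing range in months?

49-58 months

Base offense level for tax evasion: 5.
R1 applies: 5 + 2 = 7.
R2 applies: 7 + 1 = 8.
R3 applies: 8 + 2 = 10.
R4 applies (level before this adjustment is 10 < 15, so +2): 10 + 2 = 12.
R5 applies: 12 + 2 = 14.
Final offense level: 14.
Criminal history: 6 prior points → Category B (5-6).
Level 14 falls in the 13-17 band.
Grid: Level 13-17 × Category B = 49-58 months.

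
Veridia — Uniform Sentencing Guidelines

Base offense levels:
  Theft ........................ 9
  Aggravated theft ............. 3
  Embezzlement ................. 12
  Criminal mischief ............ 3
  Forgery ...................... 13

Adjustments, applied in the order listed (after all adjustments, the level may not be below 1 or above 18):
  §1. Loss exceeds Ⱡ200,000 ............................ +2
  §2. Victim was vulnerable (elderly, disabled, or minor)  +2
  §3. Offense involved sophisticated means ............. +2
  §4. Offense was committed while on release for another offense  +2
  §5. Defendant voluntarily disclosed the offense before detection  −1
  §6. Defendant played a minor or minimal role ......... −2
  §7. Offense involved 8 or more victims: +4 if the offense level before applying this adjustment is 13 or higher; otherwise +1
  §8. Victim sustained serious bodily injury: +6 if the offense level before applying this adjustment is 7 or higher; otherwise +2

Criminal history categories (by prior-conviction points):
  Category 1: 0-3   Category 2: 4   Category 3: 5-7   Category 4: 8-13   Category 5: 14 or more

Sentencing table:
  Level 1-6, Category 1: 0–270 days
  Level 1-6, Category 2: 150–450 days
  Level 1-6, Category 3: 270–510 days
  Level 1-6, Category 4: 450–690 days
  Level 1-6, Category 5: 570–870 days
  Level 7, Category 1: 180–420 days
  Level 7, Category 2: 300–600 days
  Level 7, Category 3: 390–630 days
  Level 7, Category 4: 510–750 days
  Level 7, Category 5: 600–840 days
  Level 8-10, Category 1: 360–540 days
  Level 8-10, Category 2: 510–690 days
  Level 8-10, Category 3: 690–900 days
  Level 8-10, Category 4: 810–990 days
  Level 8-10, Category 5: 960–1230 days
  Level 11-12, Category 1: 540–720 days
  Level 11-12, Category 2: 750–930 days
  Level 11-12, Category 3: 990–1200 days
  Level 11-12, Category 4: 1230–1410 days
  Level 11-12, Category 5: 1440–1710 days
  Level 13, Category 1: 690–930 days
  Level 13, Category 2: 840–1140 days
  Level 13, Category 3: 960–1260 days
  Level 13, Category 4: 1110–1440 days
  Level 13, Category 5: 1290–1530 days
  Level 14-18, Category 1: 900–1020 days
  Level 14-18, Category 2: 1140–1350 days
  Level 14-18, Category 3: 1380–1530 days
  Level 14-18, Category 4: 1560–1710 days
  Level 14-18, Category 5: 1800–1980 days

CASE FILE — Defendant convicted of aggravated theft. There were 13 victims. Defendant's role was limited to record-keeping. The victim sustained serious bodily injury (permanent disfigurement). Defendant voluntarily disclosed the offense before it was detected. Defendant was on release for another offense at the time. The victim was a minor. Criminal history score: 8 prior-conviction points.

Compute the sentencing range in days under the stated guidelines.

Base offense level for aggravated theft: 3.
§1 does not apply.
§2 applies: 3 + 2 = 5.
§4 applies: 5 + 2 = 7.
§5 applies: 7 − 1 = 6.
§6 applies: 6 − 2 = 4.
§7 applies (level before this adjustment is 4 < 13, so +1): 4 + 1 = 5.
§8 applies (level before this adjustment is 5 < 7, so +2): 5 + 2 = 7.
Final offense level: 7.
Criminal history: 8 prior points → Category 4 (8-13).
Level 7 falls in the 7 band.
Grid: Level 7 × Category 4 = 510-750 days.

510-750 days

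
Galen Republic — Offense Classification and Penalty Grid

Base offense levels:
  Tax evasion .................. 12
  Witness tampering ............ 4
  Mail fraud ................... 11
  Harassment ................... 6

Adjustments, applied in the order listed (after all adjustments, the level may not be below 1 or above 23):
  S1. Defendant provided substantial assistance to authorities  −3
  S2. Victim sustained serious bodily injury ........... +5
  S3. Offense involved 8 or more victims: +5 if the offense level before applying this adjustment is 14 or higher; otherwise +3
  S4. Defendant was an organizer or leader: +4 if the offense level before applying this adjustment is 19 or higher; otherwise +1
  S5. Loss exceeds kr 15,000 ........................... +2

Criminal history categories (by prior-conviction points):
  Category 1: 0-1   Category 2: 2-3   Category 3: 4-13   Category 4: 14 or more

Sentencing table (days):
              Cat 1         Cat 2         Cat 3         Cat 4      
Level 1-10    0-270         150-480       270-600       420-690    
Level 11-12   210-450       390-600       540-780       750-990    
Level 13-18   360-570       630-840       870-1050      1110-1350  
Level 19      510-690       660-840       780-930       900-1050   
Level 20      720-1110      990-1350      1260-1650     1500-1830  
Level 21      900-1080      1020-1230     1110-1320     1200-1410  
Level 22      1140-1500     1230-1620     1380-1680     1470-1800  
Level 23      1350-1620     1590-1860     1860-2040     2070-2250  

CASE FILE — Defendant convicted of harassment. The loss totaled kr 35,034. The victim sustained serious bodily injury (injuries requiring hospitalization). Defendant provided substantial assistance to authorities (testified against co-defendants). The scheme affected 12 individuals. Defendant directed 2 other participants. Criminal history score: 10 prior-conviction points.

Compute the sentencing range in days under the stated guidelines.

870-1050 days

Base offense level for harassment: 6.
S1 applies: 6 − 3 = 3.
S2 applies: 3 + 5 = 8.
S3 applies (level before this adjustment is 8 < 14, so +3): 8 + 3 = 11.
S4 applies (level before this adjustment is 11 < 19, so +1): 11 + 1 = 12.
S5 applies: 12 + 2 = 14.
Final offense level: 14.
Criminal history: 10 prior points → Category 3 (4-13).
Level 14 falls in the 13-18 band.
Grid: Level 13-18 × Category 3 = 870-1050 days.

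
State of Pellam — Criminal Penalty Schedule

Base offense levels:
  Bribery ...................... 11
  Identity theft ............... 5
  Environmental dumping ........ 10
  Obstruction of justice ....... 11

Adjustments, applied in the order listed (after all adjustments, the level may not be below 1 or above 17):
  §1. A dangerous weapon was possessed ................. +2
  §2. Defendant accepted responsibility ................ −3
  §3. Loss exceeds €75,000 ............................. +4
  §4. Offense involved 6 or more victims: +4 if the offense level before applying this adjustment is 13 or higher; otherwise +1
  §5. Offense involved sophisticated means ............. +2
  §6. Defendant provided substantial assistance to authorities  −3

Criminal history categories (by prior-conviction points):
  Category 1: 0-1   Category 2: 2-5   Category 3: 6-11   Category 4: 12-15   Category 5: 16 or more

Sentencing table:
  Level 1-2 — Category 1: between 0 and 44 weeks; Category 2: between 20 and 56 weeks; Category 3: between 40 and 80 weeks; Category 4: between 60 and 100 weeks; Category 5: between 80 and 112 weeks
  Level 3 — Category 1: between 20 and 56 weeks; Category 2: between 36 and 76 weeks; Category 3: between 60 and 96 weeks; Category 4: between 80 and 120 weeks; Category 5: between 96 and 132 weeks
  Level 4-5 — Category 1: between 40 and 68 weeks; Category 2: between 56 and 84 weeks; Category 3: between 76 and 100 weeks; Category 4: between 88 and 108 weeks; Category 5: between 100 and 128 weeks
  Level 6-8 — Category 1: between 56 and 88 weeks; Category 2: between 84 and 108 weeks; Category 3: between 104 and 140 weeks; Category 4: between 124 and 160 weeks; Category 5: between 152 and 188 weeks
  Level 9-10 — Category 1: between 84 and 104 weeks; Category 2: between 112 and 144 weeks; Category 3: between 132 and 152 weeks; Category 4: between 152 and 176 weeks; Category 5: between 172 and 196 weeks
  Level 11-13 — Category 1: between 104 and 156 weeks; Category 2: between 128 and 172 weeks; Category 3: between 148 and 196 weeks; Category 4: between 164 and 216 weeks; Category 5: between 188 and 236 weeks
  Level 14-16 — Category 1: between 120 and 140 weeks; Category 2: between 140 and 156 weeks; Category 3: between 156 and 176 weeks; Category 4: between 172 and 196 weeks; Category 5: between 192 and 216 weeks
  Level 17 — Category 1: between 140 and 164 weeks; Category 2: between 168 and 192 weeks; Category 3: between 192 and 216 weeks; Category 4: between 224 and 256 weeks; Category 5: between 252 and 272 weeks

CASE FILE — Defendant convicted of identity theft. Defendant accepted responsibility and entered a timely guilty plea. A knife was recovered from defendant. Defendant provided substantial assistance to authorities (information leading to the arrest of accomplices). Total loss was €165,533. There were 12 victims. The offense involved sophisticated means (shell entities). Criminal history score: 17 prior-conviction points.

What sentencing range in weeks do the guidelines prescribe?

152-188 weeks

Base offense level for identity theft: 5.
§1 applies: 5 + 2 = 7.
§2 applies: 7 − 3 = 4.
§3 applies: 4 + 4 = 8.
§4 applies (level before this adjustment is 8 < 13, so +1): 8 + 1 = 9.
§5 applies: 9 + 2 = 11.
§6 applies: 11 − 3 = 8.
Final offense level: 8.
Criminal history: 17 prior points → Category 5 (16+).
Level 8 falls in the 6-8 band.
Grid: Level 6-8 × Category 5 = 152-188 weeks.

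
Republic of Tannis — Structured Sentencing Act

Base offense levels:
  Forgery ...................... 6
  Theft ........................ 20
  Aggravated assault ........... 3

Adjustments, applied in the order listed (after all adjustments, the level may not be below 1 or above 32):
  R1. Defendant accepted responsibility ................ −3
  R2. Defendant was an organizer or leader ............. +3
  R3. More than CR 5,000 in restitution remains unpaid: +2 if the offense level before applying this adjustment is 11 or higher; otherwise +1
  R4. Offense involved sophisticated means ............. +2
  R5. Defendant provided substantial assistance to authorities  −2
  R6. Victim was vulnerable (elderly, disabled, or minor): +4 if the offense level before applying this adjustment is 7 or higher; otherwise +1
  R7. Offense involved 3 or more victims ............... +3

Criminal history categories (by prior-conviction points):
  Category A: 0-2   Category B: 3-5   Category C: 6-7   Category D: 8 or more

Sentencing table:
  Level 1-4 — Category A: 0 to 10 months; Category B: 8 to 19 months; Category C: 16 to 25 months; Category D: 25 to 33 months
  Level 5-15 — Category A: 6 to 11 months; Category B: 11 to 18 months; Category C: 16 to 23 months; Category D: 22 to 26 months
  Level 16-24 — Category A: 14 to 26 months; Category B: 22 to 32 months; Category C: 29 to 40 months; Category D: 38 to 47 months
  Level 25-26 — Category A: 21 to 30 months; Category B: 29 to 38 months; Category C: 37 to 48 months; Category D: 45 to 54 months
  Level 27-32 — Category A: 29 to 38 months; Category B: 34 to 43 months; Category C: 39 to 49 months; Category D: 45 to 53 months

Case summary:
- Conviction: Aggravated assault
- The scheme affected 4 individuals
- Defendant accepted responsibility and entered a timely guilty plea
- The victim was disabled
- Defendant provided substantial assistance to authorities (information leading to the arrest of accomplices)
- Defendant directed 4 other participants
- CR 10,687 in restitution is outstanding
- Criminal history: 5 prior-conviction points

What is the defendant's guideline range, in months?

11-18 months

Base offense level for aggravated assault: 3.
R1 applies: 3 − 3 = 0.
R2 applies: 0 + 3 = 3.
R3 applies (level before this adjustment is 3 < 11, so +1): 3 + 1 = 4.
R4 does not apply.
R5 applies: 4 − 2 = 2.
R6 applies (level before this adjustment is 2 < 7, so +1): 2 + 1 = 3.
R7 applies: 3 + 3 = 6.
Final offense level: 6.
Criminal history: 5 prior points → Category B (3-5).
Level 6 falls in the 5-15 band.
Grid: Level 5-15 × Category B = 11-18 months.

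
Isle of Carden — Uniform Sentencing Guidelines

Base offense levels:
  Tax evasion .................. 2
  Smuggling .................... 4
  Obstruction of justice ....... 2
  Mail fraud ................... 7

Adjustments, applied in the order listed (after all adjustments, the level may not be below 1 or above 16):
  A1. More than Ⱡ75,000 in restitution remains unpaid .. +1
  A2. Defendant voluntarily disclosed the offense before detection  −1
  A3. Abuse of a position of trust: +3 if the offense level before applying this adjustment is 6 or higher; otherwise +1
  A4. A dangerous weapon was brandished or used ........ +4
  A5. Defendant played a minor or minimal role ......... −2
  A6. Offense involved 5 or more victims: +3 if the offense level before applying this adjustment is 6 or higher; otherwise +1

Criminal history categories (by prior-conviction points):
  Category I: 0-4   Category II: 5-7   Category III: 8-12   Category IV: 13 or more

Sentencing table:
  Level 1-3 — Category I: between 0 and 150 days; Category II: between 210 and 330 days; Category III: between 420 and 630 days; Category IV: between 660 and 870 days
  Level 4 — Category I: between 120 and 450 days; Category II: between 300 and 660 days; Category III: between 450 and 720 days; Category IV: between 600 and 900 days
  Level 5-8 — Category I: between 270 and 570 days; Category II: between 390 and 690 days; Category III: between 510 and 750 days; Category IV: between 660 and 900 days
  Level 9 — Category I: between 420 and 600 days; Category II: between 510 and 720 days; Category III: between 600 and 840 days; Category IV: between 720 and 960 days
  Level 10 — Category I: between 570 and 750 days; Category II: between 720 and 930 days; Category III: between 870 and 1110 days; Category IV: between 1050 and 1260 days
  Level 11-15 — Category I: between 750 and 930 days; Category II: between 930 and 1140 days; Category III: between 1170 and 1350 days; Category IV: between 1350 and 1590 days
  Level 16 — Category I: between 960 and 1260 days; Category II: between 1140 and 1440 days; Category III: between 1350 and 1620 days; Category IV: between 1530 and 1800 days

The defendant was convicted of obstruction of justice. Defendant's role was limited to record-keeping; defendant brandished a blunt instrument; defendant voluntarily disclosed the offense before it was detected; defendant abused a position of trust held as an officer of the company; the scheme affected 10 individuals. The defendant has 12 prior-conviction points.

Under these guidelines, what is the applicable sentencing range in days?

Base offense level for obstruction of justice: 2.
A2 applies: 2 − 1 = 1.
A3 applies (level before this adjustment is 1 < 6, so +1): 1 + 1 = 2.
A4 applies: 2 + 4 = 6.
A5 applies: 6 − 2 = 4.
A6 applies (level before this adjustment is 4 < 6, so +1): 4 + 1 = 5.
Final offense level: 5.
Criminal history: 12 prior points → Category III (8-12).
Level 5 falls in the 5-8 band.
Grid: Level 5-8 × Category III = 510-750 days.

510-750 days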